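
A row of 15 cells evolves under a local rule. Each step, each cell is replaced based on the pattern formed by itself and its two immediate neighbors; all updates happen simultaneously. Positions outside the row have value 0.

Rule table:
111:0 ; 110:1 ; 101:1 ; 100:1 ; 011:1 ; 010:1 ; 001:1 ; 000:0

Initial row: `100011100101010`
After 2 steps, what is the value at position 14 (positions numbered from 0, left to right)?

110110111111111
111111100000001
position 14 holds 1

1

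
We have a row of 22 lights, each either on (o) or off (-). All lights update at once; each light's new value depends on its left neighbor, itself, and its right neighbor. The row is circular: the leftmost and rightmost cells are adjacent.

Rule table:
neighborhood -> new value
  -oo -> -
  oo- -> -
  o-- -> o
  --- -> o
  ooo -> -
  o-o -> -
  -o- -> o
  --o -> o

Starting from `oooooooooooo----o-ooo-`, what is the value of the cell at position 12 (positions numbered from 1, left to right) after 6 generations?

o

------------ooooo-----
oooooooooooo-----ooooo
------------ooooo-----  (repeats generation 1; period 2)
generation 6: oooooooooooo-----ooooo
position 12 holds o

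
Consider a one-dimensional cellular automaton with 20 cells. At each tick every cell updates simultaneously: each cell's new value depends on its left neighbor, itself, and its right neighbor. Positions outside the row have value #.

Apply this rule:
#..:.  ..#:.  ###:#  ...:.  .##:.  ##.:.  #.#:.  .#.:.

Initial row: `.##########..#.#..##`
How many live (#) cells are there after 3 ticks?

4

..########.........#
...######...........
....####............
count of #: 4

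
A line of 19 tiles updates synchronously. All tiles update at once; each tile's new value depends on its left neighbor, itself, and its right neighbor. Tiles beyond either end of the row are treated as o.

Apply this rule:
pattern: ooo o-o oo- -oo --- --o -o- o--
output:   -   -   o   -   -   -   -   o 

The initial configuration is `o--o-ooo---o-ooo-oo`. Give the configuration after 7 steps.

oo-----oo------o---
-oo-----oo------o--
--oo-----oo------o-
o--oo-----oo-------
oo--oo-----oo------
-oo--oo-----oo-----
--oo--oo-----oo----

--oo--oo-----oo----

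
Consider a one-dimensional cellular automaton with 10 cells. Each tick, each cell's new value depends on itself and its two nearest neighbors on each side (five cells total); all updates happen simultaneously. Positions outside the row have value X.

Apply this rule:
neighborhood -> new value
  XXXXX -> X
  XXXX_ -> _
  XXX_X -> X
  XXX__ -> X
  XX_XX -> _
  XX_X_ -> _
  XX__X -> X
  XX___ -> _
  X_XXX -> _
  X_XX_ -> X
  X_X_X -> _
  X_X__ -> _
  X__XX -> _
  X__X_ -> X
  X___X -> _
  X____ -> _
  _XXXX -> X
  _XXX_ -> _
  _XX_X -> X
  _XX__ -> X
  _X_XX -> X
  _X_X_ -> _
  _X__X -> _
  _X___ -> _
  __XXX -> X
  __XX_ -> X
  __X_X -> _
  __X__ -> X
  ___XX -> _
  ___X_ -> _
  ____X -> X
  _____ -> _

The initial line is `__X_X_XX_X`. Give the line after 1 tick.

XX___XXX__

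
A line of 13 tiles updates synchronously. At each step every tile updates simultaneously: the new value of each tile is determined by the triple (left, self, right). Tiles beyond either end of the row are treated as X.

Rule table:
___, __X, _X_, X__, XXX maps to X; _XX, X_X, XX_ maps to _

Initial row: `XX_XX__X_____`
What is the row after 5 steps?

X_XX_X___XXXX

X____XXXXXXXX
_XXXX_XXXXXXX
__XX___XXXXXX
XX__XXX_XXXXX
X_XX_X___XXXX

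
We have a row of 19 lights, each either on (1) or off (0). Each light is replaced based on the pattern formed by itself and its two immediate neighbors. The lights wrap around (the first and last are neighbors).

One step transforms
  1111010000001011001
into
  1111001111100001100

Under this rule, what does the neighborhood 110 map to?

At position 3 the neighborhood is 110; the next row has 1 there.

1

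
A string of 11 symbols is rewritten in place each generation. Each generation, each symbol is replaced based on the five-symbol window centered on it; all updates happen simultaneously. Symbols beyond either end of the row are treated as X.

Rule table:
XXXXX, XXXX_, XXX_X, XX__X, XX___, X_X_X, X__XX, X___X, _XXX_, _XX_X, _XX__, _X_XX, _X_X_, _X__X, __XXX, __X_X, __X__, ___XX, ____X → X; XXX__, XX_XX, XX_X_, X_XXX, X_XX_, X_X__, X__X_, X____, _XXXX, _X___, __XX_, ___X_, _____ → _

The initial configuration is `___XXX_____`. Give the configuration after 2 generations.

XXXXX__XXX_

XXXXX_X__XX
XXXXX__XXX_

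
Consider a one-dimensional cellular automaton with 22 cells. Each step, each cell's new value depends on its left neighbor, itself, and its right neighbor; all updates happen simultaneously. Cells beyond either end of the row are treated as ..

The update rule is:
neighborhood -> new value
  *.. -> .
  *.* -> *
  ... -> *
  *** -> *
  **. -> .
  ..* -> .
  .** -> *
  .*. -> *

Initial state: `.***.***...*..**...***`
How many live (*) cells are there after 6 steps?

step 1: .**.***..*.*..*..*.**.
step 2: .*.***...***..*..***..
step 3: .****..*.**...*..**..*
step 4: .***...***..*.*..*...*
step 5: .**..*.**...***..*.*.*
step 6: .*...***..*.**...*****
count of *: 12

12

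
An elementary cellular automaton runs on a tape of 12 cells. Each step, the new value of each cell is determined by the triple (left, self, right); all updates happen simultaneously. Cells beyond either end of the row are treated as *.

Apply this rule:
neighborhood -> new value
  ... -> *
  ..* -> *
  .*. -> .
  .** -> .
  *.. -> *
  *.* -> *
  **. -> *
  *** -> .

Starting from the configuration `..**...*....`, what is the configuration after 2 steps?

.**...**....

**.****.****
.**...**....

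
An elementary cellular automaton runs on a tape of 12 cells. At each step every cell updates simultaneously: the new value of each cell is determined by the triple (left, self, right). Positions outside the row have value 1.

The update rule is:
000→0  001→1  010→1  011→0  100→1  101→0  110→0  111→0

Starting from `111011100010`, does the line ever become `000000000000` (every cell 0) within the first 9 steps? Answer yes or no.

000000010110
100000110000
010001001001
011011111110
000000000000
all cells are 0 at step 5

yes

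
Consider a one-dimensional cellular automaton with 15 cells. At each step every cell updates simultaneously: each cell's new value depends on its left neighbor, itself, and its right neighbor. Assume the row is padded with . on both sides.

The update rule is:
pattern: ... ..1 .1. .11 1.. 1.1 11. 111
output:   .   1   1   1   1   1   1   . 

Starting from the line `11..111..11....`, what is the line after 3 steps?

11.11.11..1111.

step 1: 11111.111111...
step 2: 1...111....11..
step 3: 11.11.11..1111.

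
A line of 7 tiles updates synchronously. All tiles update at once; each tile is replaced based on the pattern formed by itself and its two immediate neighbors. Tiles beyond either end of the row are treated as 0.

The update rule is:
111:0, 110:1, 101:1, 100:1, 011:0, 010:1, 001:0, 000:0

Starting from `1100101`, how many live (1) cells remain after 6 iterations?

1

0110111
0011001
0001101
0000111
0000001
0000001
count of 1: 1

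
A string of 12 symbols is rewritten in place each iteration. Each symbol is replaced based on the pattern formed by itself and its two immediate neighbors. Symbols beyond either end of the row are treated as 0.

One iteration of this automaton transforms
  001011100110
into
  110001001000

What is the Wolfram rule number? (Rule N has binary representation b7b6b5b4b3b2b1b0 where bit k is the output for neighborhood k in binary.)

position 5: 111 → 1  (bit 7 = 1)
position 6: 110 → 0  (bit 6 = 0)
position 3: 101 → 0  (bit 5 = 0)
position 7: 100 → 0  (bit 4 = 0)
position 4: 011 → 0  (bit 3 = 0)
position 2: 010 → 0  (bit 2 = 0)
position 1: 001 → 1  (bit 1 = 1)
position 0: 000 → 1  (bit 0 = 1)
bits b7..b0 = 10000011 = 131

131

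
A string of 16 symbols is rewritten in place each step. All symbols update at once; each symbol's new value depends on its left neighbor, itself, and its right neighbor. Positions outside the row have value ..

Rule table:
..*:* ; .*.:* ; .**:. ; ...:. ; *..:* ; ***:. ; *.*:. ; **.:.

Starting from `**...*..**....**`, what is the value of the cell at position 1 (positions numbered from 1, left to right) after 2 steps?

.

..*.****..*..*..
.**.....*******.
position 1 holds .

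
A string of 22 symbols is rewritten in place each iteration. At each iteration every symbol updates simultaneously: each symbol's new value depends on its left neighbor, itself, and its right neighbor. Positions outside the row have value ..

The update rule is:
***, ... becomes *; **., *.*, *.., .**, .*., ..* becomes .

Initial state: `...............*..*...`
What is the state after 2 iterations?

**************......**
.************..****...

.************..****...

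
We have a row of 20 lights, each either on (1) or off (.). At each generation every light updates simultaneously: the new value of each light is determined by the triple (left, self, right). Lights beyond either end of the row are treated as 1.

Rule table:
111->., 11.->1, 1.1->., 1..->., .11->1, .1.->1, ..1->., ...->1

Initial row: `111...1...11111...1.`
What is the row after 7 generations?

..1.1.1.1.1...1.1.1.
..1.1.1.1.1.1.1.1.1.
..1.1.1.1.1.1.1.1.1.  (fixed point — unchanged through generation 7)

..1.1.1.1.1.1.1.1.1.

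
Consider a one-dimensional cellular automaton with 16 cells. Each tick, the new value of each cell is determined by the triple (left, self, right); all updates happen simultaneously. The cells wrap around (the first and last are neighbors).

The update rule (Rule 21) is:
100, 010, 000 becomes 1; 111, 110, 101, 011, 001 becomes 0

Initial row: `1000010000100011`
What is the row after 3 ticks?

0111011110111000
0000000000000111
1111111111110000

1111111111110000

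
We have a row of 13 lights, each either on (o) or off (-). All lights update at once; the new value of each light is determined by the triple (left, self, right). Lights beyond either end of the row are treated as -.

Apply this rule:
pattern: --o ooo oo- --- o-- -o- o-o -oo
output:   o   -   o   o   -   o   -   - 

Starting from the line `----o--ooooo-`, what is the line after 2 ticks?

ooooo-o----o-
----o-o-oooo-

----o-o-oooo-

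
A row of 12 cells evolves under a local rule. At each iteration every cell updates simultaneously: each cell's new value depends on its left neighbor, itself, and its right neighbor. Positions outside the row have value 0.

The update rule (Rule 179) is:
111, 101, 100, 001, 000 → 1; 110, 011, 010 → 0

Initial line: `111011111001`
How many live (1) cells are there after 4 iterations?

010101110110
101010101001
010101010110
101010101001
count of 1: 6

6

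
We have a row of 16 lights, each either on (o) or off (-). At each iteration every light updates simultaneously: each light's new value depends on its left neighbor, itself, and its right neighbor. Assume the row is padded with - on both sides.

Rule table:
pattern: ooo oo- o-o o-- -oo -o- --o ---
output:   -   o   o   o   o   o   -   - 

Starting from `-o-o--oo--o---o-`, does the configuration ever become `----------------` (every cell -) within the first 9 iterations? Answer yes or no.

no

iteration 1: -oooo-ooo-oo--oo
iteration 2: -o--ooo-ooooo-oo
iteration 3: -oo-o-ooo---oooo
iteration 4: -oooooo-oo--o--o
iteration 5: -o----ooooo-oo-o
iteration 6: -oo---o---oooooo
iteration 7: -ooo--oo--o----o
iteration 8: -o-oo-ooo-oo---o
iteration 9: -oooooo-ooooo--o
iteration 9 is -oooooo-ooooo--o, still not uniform -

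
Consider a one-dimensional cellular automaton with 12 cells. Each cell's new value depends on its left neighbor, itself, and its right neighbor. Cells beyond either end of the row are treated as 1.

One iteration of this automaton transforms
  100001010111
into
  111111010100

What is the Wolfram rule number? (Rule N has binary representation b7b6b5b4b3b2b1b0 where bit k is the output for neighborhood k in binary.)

position 10: 111 → 0  (bit 7 = 0)
position 0: 110 → 1  (bit 6 = 1)
position 6: 101 → 0  (bit 5 = 0)
position 1: 100 → 1  (bit 4 = 1)
position 9: 011 → 1  (bit 3 = 1)
position 5: 010 → 1  (bit 2 = 1)
position 4: 001 → 1  (bit 1 = 1)
position 2: 000 → 1  (bit 0 = 1)
bits b7..b0 = 01011111 = 95

95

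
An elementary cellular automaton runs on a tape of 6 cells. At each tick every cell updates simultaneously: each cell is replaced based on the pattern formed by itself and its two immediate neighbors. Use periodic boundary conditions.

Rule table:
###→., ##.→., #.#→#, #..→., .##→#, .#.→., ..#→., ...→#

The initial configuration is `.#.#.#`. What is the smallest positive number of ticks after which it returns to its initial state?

#.#.#.
.#.#.#

2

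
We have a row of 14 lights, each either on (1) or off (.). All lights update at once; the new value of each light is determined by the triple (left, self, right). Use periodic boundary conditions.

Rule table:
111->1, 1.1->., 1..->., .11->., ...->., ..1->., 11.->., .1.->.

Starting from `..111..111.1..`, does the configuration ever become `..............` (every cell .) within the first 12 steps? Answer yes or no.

step 1: ...1....1.....
step 2: ..............
all cells are . at step 2

yes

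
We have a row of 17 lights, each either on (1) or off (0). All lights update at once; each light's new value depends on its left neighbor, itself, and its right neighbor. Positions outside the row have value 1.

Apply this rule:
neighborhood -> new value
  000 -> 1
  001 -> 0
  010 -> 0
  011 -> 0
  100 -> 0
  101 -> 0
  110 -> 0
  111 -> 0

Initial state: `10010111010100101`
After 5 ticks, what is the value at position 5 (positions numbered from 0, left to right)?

00000000000000000
01111111111111110
00000000000000000  (repeats tick 1; period 2)
tick 5: 00000000000000000
position 5 holds 0

0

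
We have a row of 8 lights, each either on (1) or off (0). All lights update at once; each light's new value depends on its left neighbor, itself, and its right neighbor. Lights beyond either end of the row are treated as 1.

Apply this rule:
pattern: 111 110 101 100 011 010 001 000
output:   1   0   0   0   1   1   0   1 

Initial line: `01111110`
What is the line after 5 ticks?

01001010

01111100
01111000
01110010
01100010
01001010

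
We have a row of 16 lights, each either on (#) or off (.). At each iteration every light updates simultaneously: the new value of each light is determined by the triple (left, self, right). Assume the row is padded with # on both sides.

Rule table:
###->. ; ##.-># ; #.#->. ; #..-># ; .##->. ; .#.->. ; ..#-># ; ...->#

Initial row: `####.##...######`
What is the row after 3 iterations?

...#..####......
###.##...#######
..#..####.......

..#..####.......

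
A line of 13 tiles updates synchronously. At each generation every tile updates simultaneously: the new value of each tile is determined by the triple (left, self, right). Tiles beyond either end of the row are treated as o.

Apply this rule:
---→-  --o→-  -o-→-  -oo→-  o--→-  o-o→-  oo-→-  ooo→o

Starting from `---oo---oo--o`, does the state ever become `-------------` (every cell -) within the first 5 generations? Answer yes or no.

yes

generation 1: -------------
all cells are - at generation 1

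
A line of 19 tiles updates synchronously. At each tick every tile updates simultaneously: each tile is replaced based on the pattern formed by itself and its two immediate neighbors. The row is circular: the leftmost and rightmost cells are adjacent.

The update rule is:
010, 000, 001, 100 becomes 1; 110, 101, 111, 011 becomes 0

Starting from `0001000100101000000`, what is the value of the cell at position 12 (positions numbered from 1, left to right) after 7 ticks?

1

1111111111101111111
0000000000000000000
1111111111111111111
0000000000000000000  (repeats tick 2; period 2)
tick 7: 1111111111111111111
position 12 holds 1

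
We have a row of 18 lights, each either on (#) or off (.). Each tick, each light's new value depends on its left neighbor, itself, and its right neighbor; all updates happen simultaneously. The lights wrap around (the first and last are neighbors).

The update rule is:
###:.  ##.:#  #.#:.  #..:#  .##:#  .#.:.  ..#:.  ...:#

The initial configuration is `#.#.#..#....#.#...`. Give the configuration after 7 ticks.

.....#..###....##.
####..#.#.####.###
...##.....#..#.#..
##.######..#....##
.#.#....##..###.#.
....###.###.#.#..#
###.#.#.#.#....#..

###.#.#.#.#....#..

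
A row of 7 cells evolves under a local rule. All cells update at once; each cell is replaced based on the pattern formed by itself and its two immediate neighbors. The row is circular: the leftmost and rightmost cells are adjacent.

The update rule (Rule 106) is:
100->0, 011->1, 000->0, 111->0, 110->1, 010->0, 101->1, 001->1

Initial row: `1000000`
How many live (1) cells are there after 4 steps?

0000001
0000010
0000100
0001000
count of 1: 1

1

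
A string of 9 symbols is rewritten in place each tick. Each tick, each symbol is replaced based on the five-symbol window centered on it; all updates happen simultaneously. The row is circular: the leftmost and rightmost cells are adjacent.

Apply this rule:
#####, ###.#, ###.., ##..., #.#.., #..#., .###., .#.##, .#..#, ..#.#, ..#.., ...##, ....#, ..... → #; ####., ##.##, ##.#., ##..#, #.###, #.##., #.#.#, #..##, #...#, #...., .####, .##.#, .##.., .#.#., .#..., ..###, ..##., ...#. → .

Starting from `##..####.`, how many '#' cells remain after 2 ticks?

6

tick 1: .......#.
tick 2: .#####.#.
count of #: 6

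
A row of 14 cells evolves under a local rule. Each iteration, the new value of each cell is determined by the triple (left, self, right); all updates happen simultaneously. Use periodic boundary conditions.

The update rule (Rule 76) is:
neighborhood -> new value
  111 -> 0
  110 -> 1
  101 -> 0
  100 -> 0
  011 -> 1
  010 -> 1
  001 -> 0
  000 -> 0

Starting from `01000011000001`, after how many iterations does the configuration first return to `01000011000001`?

1

iteration 1: 01000011000001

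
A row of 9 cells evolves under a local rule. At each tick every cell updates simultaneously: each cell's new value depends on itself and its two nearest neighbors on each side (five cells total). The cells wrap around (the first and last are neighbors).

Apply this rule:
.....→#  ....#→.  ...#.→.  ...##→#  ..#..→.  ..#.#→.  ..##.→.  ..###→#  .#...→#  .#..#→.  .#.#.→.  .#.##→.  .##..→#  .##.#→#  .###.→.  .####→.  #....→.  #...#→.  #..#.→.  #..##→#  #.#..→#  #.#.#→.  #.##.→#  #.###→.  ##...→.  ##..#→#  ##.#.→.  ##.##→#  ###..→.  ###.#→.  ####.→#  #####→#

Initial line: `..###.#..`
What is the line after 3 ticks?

tick 1: .##...##.
tick 2: #.#..#.##
tick 3: ..#......

..#......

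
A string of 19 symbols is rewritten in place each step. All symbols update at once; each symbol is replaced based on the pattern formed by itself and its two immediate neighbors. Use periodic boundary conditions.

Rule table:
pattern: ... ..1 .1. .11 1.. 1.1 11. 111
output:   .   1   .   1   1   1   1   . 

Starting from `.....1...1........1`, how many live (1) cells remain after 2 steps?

step 1: 1...1.1.1.1......1.
step 2: .1.1.1.1.1.1....1.1
count of 1: 8

8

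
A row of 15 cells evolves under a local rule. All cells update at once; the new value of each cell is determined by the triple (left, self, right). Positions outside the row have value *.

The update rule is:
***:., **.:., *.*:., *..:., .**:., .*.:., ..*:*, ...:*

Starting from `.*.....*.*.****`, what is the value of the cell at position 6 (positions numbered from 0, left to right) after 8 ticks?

.

...****........
.**.....*******
....****.......
.***.....******
.....****......
.****.....*****
......****.....
.*****.....****
position 6 holds .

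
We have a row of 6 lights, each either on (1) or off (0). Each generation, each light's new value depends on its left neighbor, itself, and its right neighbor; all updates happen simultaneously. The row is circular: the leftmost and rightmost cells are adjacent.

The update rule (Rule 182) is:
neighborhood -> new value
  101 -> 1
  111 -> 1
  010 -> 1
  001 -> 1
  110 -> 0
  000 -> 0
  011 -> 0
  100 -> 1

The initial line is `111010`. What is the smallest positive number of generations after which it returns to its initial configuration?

010111
111010

2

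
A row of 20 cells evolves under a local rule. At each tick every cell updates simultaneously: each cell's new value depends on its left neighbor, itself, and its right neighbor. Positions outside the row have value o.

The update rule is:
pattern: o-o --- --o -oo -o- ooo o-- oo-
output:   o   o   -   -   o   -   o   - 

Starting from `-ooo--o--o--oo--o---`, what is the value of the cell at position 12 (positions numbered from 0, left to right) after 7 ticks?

-

tick 1: o---o-oo-oo---o-ooo-
tick 2: -oo-oo--o--oo-oo---o
tick 3: o--o--o-oo---o--oo--
tick 4: -o-oo-oo--oo-oo---o-
tick 5: ooo--o--o---o--oo-oo
tick 6: ---o-oo-ooo-oo---o--
tick 7: oo-oo--o---o--oo-oo-
position 12 holds -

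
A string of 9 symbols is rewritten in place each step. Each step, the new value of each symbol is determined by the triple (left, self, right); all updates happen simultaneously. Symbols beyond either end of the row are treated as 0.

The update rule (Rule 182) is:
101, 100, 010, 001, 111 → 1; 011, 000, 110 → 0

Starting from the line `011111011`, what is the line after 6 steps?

101110100
110101110
001110101
010101111
111110110
011101001

011101001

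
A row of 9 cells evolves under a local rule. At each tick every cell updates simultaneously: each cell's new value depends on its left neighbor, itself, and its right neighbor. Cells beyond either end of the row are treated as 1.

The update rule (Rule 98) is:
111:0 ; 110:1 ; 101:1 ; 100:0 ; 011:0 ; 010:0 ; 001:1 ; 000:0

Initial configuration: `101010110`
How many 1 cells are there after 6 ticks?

5

110101011
011010100
101101001
110110010
011010101
101101010
count of 1: 5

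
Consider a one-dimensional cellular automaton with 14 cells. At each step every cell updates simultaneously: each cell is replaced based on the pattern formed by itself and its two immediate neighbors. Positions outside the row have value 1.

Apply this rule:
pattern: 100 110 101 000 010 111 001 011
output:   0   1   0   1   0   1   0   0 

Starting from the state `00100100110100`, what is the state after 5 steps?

00000000010000
01111111000110
00111111010010
00011111000000
01001111011110

01001111011110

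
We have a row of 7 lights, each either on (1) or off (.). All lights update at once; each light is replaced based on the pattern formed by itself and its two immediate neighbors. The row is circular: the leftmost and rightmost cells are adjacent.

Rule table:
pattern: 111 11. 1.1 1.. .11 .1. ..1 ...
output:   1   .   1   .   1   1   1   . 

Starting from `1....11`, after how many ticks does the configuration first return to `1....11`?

....111
...111.
..111..
.111...
111....
11....1
1....11

7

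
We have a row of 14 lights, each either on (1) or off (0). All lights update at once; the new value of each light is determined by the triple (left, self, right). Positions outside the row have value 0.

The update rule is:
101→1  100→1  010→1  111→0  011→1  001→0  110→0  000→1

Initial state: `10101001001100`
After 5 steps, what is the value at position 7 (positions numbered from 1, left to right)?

11111101101011
10000011011110
11111010110001
10000111101101
11110100011011
position 7 holds 0

0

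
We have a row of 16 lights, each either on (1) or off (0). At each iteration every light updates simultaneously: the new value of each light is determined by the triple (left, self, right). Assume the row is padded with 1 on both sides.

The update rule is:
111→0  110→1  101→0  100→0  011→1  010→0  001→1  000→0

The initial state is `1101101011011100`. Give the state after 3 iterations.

0011101101000011

iteration 1: 0101100011010101
iteration 2: 0001100111000001
iteration 3: 0011101101000011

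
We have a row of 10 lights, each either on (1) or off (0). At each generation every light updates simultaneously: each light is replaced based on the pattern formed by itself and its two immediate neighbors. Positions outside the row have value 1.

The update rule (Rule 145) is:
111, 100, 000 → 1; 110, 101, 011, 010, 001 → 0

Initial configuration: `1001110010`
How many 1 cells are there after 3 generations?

0100101000
0010000110
1001110000
count of 1: 4

4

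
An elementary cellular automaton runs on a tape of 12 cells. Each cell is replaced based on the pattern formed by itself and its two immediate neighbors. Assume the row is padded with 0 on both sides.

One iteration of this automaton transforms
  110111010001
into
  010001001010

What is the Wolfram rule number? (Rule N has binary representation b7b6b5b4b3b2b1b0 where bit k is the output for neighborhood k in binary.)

position 4: 111 → 0  (bit 7 = 0)
position 1: 110 → 1  (bit 6 = 1)
position 2: 101 → 0  (bit 5 = 0)
position 8: 100 → 1  (bit 4 = 1)
position 0: 011 → 0  (bit 3 = 0)
position 7: 010 → 0  (bit 2 = 0)
position 10: 001 → 1  (bit 1 = 1)
position 9: 000 → 0  (bit 0 = 0)
bits b7..b0 = 01010010 = 82

82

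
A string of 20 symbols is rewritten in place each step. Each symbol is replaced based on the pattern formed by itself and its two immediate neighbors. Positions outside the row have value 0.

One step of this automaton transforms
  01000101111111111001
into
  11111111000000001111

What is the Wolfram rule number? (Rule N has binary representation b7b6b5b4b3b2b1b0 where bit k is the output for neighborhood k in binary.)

127

position 8: 111 → 0  (bit 7 = 0)
position 16: 110 → 1  (bit 6 = 1)
position 6: 101 → 1  (bit 5 = 1)
position 2: 100 → 1  (bit 4 = 1)
position 7: 011 → 1  (bit 3 = 1)
position 1: 010 → 1  (bit 2 = 1)
position 0: 001 → 1  (bit 1 = 1)
position 3: 000 → 1  (bit 0 = 1)
bits b7..b0 = 01111111 = 127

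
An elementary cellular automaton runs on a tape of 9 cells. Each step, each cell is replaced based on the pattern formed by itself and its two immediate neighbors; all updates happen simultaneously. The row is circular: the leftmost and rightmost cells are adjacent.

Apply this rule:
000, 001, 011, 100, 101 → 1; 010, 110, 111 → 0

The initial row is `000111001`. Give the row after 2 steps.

step 1: 111100110
step 2: 100011101

100011101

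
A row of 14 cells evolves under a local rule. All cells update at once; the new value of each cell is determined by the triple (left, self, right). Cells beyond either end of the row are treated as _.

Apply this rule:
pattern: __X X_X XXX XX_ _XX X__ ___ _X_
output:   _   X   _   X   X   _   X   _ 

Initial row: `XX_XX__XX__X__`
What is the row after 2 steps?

X___X__XX_XX__

XXXXX__XX____X
X___X__XX_XX__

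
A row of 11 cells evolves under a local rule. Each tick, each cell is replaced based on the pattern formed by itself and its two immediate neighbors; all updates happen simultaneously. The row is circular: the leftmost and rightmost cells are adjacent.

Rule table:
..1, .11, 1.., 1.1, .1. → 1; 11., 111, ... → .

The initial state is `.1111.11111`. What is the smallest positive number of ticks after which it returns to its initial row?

11...11....
1.1.11.1..1
.1111.11111

3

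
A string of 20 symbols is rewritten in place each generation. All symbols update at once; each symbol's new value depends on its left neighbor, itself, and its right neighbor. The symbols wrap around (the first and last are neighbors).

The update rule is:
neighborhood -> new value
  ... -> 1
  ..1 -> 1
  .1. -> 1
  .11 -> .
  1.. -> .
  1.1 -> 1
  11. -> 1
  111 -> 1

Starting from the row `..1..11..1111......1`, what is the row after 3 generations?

11.11111111.111.1111

generation 1: .11.1.1.1.111.111111
generation 2: 1.11111111.111.11111
generation 3: 11.11111111.111.1111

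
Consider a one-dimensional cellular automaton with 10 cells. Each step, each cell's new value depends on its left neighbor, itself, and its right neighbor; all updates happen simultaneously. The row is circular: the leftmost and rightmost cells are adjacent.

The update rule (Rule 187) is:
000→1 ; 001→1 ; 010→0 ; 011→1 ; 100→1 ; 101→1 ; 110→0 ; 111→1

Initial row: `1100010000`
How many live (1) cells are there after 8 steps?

8

step 1: 1011101111
step 2: 0111011111
step 3: 1110111110
step 4: 1101111101
step 5: 1011111011
step 6: 0111110111
step 7: 1111101110
step 8: 1111011101
count of 1: 8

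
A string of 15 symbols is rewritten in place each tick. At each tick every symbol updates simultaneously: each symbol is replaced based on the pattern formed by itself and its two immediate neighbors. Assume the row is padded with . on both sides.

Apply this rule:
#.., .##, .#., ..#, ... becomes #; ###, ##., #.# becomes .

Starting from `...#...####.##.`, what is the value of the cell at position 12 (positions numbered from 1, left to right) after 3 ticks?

.

tick 1: ########....#.#
tick 2: #.......#####.#
tick 3: #########.....#
position 12 holds .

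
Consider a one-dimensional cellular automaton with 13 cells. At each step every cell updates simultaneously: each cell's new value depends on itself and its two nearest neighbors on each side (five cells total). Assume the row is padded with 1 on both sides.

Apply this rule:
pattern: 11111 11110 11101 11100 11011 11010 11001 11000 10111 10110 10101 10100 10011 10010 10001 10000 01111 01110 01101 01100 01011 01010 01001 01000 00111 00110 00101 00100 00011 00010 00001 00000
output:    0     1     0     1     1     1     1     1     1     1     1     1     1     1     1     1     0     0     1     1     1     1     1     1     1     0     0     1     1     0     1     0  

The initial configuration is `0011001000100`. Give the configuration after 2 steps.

1101111110111
1011000101100

1011000101100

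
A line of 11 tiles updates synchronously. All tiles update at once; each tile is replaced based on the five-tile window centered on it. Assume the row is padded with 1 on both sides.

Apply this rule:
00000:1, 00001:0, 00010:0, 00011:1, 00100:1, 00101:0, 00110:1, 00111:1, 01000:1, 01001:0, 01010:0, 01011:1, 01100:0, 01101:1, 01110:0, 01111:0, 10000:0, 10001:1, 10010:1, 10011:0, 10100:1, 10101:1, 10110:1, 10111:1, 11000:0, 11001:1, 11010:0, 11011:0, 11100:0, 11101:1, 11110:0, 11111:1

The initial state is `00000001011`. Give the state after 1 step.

00111000110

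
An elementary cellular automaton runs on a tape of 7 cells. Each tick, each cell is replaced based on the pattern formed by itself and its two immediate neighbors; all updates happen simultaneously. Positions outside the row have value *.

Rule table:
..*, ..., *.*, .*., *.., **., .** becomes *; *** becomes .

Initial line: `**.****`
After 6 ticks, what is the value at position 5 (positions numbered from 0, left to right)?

*

.***...
**.****  (repeats tick 0; period 2)
tick 6: **.****
position 5 holds *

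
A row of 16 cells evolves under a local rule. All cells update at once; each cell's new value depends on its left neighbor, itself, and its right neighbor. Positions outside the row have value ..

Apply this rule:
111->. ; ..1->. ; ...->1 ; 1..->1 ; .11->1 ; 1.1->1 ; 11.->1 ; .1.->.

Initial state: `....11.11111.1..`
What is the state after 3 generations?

111.1111...11.11
1.111..111.11111
.11.11.1.111...1

.11.11.1.111...1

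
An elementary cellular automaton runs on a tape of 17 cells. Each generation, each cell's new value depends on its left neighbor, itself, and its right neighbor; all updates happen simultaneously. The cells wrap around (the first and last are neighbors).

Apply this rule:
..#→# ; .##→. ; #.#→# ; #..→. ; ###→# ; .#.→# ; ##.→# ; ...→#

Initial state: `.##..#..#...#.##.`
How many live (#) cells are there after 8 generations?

generation 1: #.#.##.##.####.#.
generation 2: ####.##.##.######
generation 3: #####.##.##.#####
generation 4: ######.##.##.####
generation 5: #######.##.##.###
generation 6: ########.##.##.##
generation 7: #########.##.##.#
generation 8: ##########.##.##.
count of #: 14

14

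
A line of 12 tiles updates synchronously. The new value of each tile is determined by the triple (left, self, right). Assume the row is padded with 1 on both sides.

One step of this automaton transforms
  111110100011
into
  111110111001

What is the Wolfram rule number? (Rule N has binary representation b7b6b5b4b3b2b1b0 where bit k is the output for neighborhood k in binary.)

position 0: 111 → 1  (bit 7 = 1)
position 4: 110 → 1  (bit 6 = 1)
position 5: 101 → 0  (bit 5 = 0)
position 7: 100 → 1  (bit 4 = 1)
position 10: 011 → 0  (bit 3 = 0)
position 6: 010 → 1  (bit 2 = 1)
position 9: 001 → 0  (bit 1 = 0)
position 8: 000 → 1  (bit 0 = 1)
bits b7..b0 = 11010101 = 213

213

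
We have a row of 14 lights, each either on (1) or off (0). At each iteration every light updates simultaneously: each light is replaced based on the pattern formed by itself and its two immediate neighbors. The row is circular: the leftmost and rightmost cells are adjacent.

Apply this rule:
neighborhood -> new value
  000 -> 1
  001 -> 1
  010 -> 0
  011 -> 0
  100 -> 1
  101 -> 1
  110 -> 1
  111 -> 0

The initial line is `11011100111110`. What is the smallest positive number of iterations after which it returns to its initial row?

iteration 1: 01100111000011
iteration 2: 10111001111101
iteration 3: 11001110000110
iteration 4: 01110011111011
iteration 5: 10011100001101
iteration 6: 11100111110110
iteration 7: 00111000011011
iteration 8: 11001111101101
iteration 9: 01110000110110
iteration 10: 10011111011011
iteration 11: 11100001101100
iteration 12: 00111110110111
iteration 13: 11000011011001
iteration 14: 01111101101110
iteration 15: 10000110110011
iteration 16: 11111011011100
iteration 17: 00001101100111
iteration 18: 11110110111001
iteration 19: 00011011001110
iteration 20: 11101101110011
iteration 21: 00110110011100
iteration 22: 11011011100111
iteration 23: 01101100111000
iteration 24: 10110111001111
iteration 25: 11011001110000
iteration 26: 01101110011111
iteration 27: 10110011100001
iteration 28: 11011100111110

28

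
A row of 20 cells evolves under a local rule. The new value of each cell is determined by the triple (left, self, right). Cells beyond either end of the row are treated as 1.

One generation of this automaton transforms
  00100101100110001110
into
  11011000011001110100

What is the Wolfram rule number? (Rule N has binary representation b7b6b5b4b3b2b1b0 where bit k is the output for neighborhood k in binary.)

147

position 17: 111 → 1  (bit 7 = 1)
position 8: 110 → 0  (bit 6 = 0)
position 6: 101 → 0  (bit 5 = 0)
position 0: 100 → 1  (bit 4 = 1)
position 7: 011 → 0  (bit 3 = 0)
position 2: 010 → 0  (bit 2 = 0)
position 1: 001 → 1  (bit 1 = 1)
position 14: 000 → 1  (bit 0 = 1)
bits b7..b0 = 10010011 = 147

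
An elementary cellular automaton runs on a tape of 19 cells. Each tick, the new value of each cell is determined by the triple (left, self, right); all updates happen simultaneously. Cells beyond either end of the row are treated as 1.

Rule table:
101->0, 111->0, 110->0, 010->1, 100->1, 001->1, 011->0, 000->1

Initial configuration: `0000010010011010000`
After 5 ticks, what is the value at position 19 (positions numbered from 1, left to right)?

tick 1: 1111111111100011111
tick 2: 0000000000011100000
tick 3: 1111111111100011111  (repeats tick 1; period 2)
tick 5: 1111111111100011111
position 19 holds 1

1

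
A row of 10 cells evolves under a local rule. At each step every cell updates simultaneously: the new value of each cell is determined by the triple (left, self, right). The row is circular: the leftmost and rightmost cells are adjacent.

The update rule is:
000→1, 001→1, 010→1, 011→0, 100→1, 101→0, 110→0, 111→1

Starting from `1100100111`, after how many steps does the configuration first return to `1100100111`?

4

1011111011
0001110001
1110101111
1100100111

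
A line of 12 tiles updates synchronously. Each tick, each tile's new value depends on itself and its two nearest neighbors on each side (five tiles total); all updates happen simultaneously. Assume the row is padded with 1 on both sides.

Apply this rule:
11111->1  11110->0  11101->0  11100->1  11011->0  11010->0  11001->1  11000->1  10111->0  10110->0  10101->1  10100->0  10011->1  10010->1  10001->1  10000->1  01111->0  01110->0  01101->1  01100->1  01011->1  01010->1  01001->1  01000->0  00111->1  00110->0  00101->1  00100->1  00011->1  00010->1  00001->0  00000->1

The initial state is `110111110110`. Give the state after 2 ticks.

000001000010
111011010111

111011010111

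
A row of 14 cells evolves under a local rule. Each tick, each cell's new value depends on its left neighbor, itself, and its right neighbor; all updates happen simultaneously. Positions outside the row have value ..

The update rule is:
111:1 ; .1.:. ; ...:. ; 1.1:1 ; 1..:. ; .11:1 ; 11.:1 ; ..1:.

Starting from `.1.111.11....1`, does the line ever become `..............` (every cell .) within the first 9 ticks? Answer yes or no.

no

..1111111.....
..1111111.....  (fixed point — unchanged through tick 9)
tick 9 is ..1111111....., still not uniform .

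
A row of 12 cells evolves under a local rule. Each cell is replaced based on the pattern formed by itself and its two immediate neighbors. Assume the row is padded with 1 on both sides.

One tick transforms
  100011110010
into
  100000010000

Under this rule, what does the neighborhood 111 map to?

0

At position 5 the neighborhood is 111; the next row has 0 there.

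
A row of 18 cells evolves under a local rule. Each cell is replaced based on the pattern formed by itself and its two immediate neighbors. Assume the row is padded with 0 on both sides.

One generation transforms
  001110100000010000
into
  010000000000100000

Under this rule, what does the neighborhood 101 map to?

0

At position 5 the neighborhood is 101; the next row has 0 there.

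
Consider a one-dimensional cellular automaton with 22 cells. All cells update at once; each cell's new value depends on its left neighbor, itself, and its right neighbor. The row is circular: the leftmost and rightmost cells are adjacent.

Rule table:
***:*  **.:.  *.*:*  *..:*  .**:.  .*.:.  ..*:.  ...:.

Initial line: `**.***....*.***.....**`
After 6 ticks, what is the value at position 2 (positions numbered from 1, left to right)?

.

*.*.*.*....*.*.*.....*
.*.*.*.*....*.*.*.....
..*.*.*.*....*.*.*....
...*.*.*.*....*.*.*...
....*.*.*.*....*.*.*..
.....*.*.*.*....*.*.*.
position 2 holds .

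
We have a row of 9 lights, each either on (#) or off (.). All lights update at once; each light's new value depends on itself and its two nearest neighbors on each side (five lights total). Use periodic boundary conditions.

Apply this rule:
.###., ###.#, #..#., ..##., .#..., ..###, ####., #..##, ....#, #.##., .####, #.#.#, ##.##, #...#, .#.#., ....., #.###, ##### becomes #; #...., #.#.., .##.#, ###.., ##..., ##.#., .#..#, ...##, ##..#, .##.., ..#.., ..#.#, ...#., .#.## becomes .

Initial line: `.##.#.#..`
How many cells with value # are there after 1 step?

.#..##.##
count of #: 5

5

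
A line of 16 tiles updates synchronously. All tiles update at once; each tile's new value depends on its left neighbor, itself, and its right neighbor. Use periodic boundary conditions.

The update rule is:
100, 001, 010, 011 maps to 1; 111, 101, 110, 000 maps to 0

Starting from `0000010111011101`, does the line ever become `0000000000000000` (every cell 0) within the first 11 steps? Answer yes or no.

no

1000110100010001
0101100110111011
0101011100100010
1101010011110111
0001011110000100
0011010001001110
0110011011111001
0101110010000111
0101001111001100
1101111000111010
1001000101100010
step 11 is 1001000101100010, still not uniform 0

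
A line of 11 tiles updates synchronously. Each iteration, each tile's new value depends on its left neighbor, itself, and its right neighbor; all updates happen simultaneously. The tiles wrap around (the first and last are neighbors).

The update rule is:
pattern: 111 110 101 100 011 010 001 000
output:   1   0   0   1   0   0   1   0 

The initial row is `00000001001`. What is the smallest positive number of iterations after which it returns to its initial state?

4

10000010110
01000100000
10101010000
00000001001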